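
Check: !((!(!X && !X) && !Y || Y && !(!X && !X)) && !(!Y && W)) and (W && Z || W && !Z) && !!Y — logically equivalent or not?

E1: !((!(!X && !X) && !Y || Y && !(!X && !X)) && !(!Y && W))
    = !(!(!X && !X) && !(!Y && W))   [distribution]
    = !X && !X || !Y && W   [De Morgan]
    = !X || !Y && W   [idempotence]
E2: (W && Z || W && !Z) && !!Y
    = W && !!Y   [distribution]
    = W && Y   [double negation]
These differ: at W=1, X=0, Y=0, Z=0, E1 = 1 but E2 = 0.

No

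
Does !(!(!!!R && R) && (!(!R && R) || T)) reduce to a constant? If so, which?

yes, False

!(!(!!!R && R) && (!(!R && R) || T))
= !(!(!R && R) && (!(!R && R) || T))   [double negation]
= !!(!R && R)   [absorption]
= !R && R   [double negation]
= false   [complement]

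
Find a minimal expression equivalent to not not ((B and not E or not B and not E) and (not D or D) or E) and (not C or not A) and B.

not not ((B and not E or not B and not E) and (not D or D) or E) and (not C or not A) and B
= not not (not E and (not D or D) or E) and (not C or not A) and B   — distribution
= (not E and (not D or D) or E) and (not C or not A) and B   — double negation
= (not E or E) and (not C or not A) and B   — complement / identity
= (not C or not A) and B   — complement / identity

(not C or not A) and B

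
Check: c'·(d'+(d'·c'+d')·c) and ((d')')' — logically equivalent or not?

E1: c'·(d'+(d'·c'+d')·c)
    = c'·(d'+d'·c)   [absorption]
    = c'·d'   [absorption]
E2: ((d')')'
    = d'   [double negation]
These differ: at c=1, d=0, E1 = 0 but E2 = 1.

No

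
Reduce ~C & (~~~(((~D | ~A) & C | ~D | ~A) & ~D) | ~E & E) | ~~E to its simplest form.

~C & D | E

~C & (~~~(((~D | ~A) & C | ~D | ~A) & ~D) | ~E & E) | ~~E
= ~C & ~~~(((~D | ~A) & C | ~D | ~A) & ~D) | ~~E   [complement / identity]
= ~C & ~(((~D | ~A) & C | ~D | ~A) & ~D) | ~~E   [double negation]
= ~C & ~((~D | ~A) & ~D) | ~~E   [absorption]
= ~C & ~((~D | ~A) & ~D) | E   [double negation]
= ~C & ~~D | E   [absorption]
= ~C & D | E   [double negation]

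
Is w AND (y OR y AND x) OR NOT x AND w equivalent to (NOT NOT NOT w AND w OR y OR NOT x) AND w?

E1: w AND (y OR y AND x) OR NOT x AND w
    = w AND y OR NOT x AND w   [absorption]
    = (y OR NOT x) AND w   [distribution]
E2: (NOT NOT NOT w AND w OR y OR NOT x) AND w
    = (NOT w AND w OR y OR NOT x) AND w   [double negation]
    = (y OR NOT x) AND w   [complement / identity]
Both reduce to (y OR NOT x) AND w, so they are equivalent.

Yes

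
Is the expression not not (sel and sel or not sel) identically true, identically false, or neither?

identically true

not not (sel and sel or not sel)
= not not (sel or not sel)
= sel or not sel
= True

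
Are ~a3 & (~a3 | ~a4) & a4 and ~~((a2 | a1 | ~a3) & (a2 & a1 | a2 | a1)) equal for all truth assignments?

E1: ~a3 & (~a3 | ~a4) & a4
    = ~a3 & a4
E2: ~~((a2 | a1 | ~a3) & (a2 & a1 | a2 | a1))
    = ~~((a2 | a1 | ~a3) & (a2 | a1))
    = ~~(a2 | a1)
    = a2 | a1
These differ: at a1=0, a2=1, a3=1, a4=0, E1 = 0 but E2 = 1.

No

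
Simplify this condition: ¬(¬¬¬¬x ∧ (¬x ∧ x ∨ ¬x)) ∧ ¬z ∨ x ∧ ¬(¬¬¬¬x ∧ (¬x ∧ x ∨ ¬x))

¬(¬¬¬¬x ∧ (¬x ∧ x ∨ ¬x)) ∧ ¬z ∨ x ∧ ¬(¬¬¬¬x ∧ (¬x ∧ x ∨ ¬x))
= ¬(¬¬¬¬x ∧ (¬x ∧ x ∨ ¬x)) ∧ (¬z ∨ x)   (distribution)
= ¬(¬¬¬¬x ∧ ¬x) ∧ (¬z ∨ x)   (complement / identity)
= ¬(¬¬x ∧ ¬x) ∧ (¬z ∨ x)   (double negation)
= (¬x ∨ x) ∧ (¬z ∨ x)   (De Morgan)
= ¬z ∨ x   (complement / identity)

¬z ∨ x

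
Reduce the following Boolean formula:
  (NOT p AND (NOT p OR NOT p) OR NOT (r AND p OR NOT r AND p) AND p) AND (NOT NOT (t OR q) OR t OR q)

(NOT p AND (NOT p OR NOT p) OR NOT (r AND p OR NOT r AND p) AND p) AND (NOT NOT (t OR q) OR t OR q)
= (NOT p AND (NOT p OR NOT p) OR NOT (r AND p OR NOT r AND p) AND p) AND (t OR q OR t OR q)
= (NOT p AND (NOT p OR NOT p) OR NOT p AND p) AND (t OR q OR t OR q)
= (NOT p AND NOT p OR NOT p AND p) AND (t OR q OR t OR q)
= (NOT p AND NOT p OR NOT p AND p) AND (t OR q)
= NOT p AND (t OR q)

NOT p AND (t OR q)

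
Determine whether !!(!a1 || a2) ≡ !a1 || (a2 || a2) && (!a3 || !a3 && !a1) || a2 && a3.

E1: !!(!a1 || a2)
    = !a1 || a2   (double negation)
E2: !a1 || (a2 || a2) && (!a3 || !a3 && !a1) || a2 && a3
    = !a1 || (a2 || a2) && !a3 || a2 && a3   (absorption)
    = !a1 || a2 && !a3 || a2 && a3   (idempotence)
    = !a1 || a2   (distribution)
Both reduce to !a1 || a2, so they are equivalent.

Yes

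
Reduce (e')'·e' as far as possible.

0

(e')'·e'
= e·e'   (double negation)
= 0   (complement)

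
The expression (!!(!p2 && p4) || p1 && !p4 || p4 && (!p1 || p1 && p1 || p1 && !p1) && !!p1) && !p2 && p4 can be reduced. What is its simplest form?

!p2 && p4

(!!(!p2 && p4) || p1 && !p4 || p4 && (!p1 || p1 && p1 || p1 && !p1) && !!p1) && !p2 && p4
= (!!(!p2 && p4) || p1 && !p4 || p4 && (!p1 || p1 && p1 || p1 && !p1) && p1) && !p2 && p4   [double negation]
= (!!(!p2 && p4) || p1 && !p4 || p4 && (!p1 || p1) && p1) && !p2 && p4   [distribution]
= (!!(!p2 && p4) || p1 && !p4 || p4 && p1) && !p2 && p4   [complement / identity]
= (!!(!p2 && p4) || p1) && !p2 && p4   [distribution]
= (!p2 && p4 || p1) && !p2 && p4   [double negation]
= !p2 && p4   [absorption]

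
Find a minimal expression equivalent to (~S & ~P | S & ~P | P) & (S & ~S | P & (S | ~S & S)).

P & S

(~S & ~P | S & ~P | P) & (S & ~S | P & (S | ~S & S))
= (~P | P) & (S & ~S | P & (S | ~S & S))
= S & ~S | P & (S | ~S & S)
= P & (S | ~S & S)
= P & S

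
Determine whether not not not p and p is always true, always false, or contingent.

always false

not not not p and p
= not p and p   [double negation]
= False   [complement]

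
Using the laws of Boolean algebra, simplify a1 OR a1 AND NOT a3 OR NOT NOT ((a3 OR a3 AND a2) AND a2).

a1 OR a1 AND NOT a3 OR NOT NOT ((a3 OR a3 AND a2) AND a2)
= a1 OR a1 AND NOT a3 OR (a3 OR a3 AND a2) AND a2
= a1 OR a1 AND NOT a3 OR a3 AND a2
= a1 OR a3 AND a2

a1 OR a3 AND a2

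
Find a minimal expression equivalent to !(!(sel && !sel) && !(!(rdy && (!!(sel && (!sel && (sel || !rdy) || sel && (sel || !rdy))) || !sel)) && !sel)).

!(!(sel && !sel) && !(!(rdy && (!!(sel && (!sel && (sel || !rdy) || sel && (sel || !rdy))) || !sel)) && !sel))
= !(!(sel && !sel) && !(!(rdy && (!!(sel && (sel || !rdy)) || !sel)) && !sel))   (distribution)
= !(!(sel && !sel) && !(!(rdy && (sel && (sel || !rdy) || !sel)) && !sel))   (double negation)
= !(!(sel && !sel) && !(!(rdy && (sel || !sel)) && !sel))   (absorption)
= sel && !sel || !(rdy && (sel || !sel)) && !sel   (De Morgan)
= sel && !sel || !rdy && !sel   (complement / identity)
= !rdy && !sel   (complement / identity)

!rdy && !sel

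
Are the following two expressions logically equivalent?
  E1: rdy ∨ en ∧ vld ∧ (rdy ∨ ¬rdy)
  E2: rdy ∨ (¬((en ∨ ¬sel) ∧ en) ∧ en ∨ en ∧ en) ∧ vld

Yes

E1: rdy ∨ en ∧ vld ∧ (rdy ∨ ¬rdy)
    = rdy ∨ en ∧ vld
E2: rdy ∨ (¬((en ∨ ¬sel) ∧ en) ∧ en ∨ en ∧ en) ∧ vld
    = rdy ∨ (¬en ∧ en ∨ en ∧ en) ∧ vld
    = rdy ∨ en ∧ vld
Both reduce to rdy ∨ en ∧ vld, so they are equivalent.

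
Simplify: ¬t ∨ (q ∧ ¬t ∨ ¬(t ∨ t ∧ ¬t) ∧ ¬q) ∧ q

¬t

¬t ∨ (q ∧ ¬t ∨ ¬(t ∨ t ∧ ¬t) ∧ ¬q) ∧ q
= ¬t ∨ (q ∧ ¬t ∨ ¬t ∧ ¬q) ∧ q   — complement / identity
= ¬t ∨ ¬t ∧ q   — distribution
= ¬t   — absorption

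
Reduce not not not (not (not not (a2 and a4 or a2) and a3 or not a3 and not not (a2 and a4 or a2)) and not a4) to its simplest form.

a2 or a4

not not not (not (not not (a2 and a4 or a2) and a3 or not a3 and not not (a2 and a4 or a2)) and not a4)
= not (not (not not (a2 and a4 or a2) and a3 or not a3 and not not (a2 and a4 or a2)) and not a4)
= not (not not not (a2 and a4 or a2) and not a4)
= not (not not not a2 and not a4)
= not (not a2 and not a4)
= a2 or a4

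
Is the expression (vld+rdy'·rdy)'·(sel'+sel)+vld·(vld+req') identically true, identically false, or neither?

(vld+rdy'·rdy)'·(sel'+sel)+vld·(vld+req')
= (vld+rdy'·rdy)'+vld·(vld+req')   (complement / identity)
= vld'+vld·(vld+req')   (complement / identity)
= vld'+vld   (absorption)
= 1   (complement)

identically true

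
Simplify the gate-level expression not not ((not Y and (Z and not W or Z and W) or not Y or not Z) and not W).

(not Y or not Z) and not W

not not ((not Y and (Z and not W or Z and W) or not Y or not Z) and not W)
= not not ((not Y and Z or not Y or not Z) and not W)   [distribution]
= not not ((not Y or not Z) and not W)   [absorption]
= (not Y or not Z) and not W   [double negation]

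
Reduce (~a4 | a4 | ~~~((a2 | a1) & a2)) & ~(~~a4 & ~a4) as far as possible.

(~a4 | a4 | ~~~((a2 | a1) & a2)) & ~(~~a4 & ~a4)
= (~a4 | a4 | ~~~a2) & ~(~~a4 & ~a4)   [absorption]
= (~a4 | a4 | ~a2) & ~(~~a4 & ~a4)   [double negation]
= (~a4 | a4 | ~a2) & (~a4 | a4)   [De Morgan]
= ~a4 | a4   [absorption]
= 1   [complement]

1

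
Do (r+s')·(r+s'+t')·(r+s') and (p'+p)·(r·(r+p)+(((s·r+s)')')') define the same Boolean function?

Yes

E1: (r+s')·(r+s'+t')·(r+s')
    = (r+s')·(r+s')   — absorption
    = r+s'   — idempotence
E2: (p'+p)·(r·(r+p)+(((s·r+s)')')')
    = r·(r+p)+(((s·r+s)')')'   — complement / identity
    = r·(r+p)+((s')')'   — absorption
    = r+((s')')'   — absorption
    = r+s'   — double negation
Both reduce to r+s', so they are equivalent.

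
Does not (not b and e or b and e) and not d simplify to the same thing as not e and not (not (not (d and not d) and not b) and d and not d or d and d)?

Yes

E1: not (not b and e or b and e) and not d
    = not e and not d   (distribution)
E2: not e and not (not (not (d and not d) and not b) and d and not d or d and d)
    = not e and not ((d and not d or b) and d and not d or d and d)   (De Morgan)
    = not e and not (d and not d or d and d)   (absorption)
    = not e and not d   (distribution)
Both reduce to not e and not d, so they are equivalent.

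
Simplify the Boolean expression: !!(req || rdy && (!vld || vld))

req || rdy

!!(req || rdy && (!vld || vld))
= req || rdy && (!vld || vld)   — double negation
= req || rdy   — complement / identity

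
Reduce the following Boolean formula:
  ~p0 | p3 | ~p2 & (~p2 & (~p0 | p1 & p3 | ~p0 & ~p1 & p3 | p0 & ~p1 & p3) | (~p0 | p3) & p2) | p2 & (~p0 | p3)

~p0 | p3

~p0 | p3 | ~p2 & (~p2 & (~p0 | p1 & p3 | ~p0 & ~p1 & p3 | p0 & ~p1 & p3) | (~p0 | p3) & p2) | p2 & (~p0 | p3)
= ~p0 | p3 | ~p2 & (~p2 & (~p0 | p1 & p3 | ~p1 & p3) | (~p0 | p3) & p2) | p2 & (~p0 | p3)   [distribution]
= ~p0 | p3 | ~p2 & (~p2 & (~p0 | p3) | (~p0 | p3) & p2) | p2 & (~p0 | p3)   [distribution]
= ~p0 | p3 | ~p2 & (~p0 | p3) | p2 & (~p0 | p3)   [distribution]
= ~p0 | p3 | ~p0 | p3   [distribution]
= ~p0 | p3   [idempotence]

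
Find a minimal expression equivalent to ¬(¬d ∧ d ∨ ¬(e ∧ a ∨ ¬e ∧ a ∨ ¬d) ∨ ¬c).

(a ∨ ¬d) ∧ c

¬(¬d ∧ d ∨ ¬(e ∧ a ∨ ¬e ∧ a ∨ ¬d) ∨ ¬c)
= ¬(¬(e ∧ a ∨ ¬e ∧ a ∨ ¬d) ∨ ¬c)   [complement / identity]
= ¬(¬(a ∨ ¬d) ∨ ¬c)   [distribution]
= (a ∨ ¬d) ∧ c   [De Morgan]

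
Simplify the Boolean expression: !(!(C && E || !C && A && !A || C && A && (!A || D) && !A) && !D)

!(!(C && E || !C && A && !A || C && A && (!A || D) && !A) && !D)
= !(!(C && E || !C && A && !A || C && A && !A) && !D)   — absorption
= C && E || !C && A && !A || C && A && !A || D   — De Morgan
= C && E || A && !A || D   — distribution
= C && E || D   — complement / identity

C && E || D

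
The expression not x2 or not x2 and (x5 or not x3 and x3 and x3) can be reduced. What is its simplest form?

not x2 or not x2 and (x5 or not x3 and x3 and x3)
= not x2 or not x2 and (x5 or not x3 and x3)   [idempotence]
= not x2 or not x2 and x5   [complement / identity]
= not x2   [absorption]

not x2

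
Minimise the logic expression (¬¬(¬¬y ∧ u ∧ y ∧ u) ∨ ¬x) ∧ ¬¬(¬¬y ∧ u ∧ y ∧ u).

(¬¬(¬¬y ∧ u ∧ y ∧ u) ∨ ¬x) ∧ ¬¬(¬¬y ∧ u ∧ y ∧ u)
= ¬¬(¬¬y ∧ u ∧ y ∧ u)   — absorption
= ¬¬y ∧ u ∧ y ∧ u   — double negation
= y ∧ u ∧ y ∧ u   — double negation
= y ∧ u   — idempotence

y ∧ u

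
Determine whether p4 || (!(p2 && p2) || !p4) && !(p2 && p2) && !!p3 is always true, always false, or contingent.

contingent

p4 || (!(p2 && p2) || !p4) && !(p2 && p2) && !!p3
= p4 || !(p2 && p2) && !!p3   (absorption)
= p4 || !p2 && !!p3   (idempotence)
= p4 || !p2 && p3   (double negation)
This depends on p2, p3, p4, so it is not a constant.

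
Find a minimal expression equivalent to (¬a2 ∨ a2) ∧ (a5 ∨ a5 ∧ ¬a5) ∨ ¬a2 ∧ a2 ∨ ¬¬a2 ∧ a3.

(¬a2 ∨ a2) ∧ (a5 ∨ a5 ∧ ¬a5) ∨ ¬a2 ∧ a2 ∨ ¬¬a2 ∧ a3
= (¬a2 ∨ a2) ∧ (a5 ∨ a5 ∧ ¬a5) ∨ ¬¬a2 ∧ a3
= (¬a2 ∨ a2) ∧ a5 ∨ ¬¬a2 ∧ a3
= (¬a2 ∨ a2) ∧ a5 ∨ a2 ∧ a3
= a5 ∨ a2 ∧ a3

a5 ∨ a2 ∧ a3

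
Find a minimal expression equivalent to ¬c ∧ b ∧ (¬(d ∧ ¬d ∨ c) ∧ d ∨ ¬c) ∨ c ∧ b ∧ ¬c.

¬c ∧ b ∧ (¬(d ∧ ¬d ∨ c) ∧ d ∨ ¬c) ∨ c ∧ b ∧ ¬c
= ¬c ∧ b ∧ (¬c ∧ d ∨ ¬c) ∨ c ∧ b ∧ ¬c   — complement / identity
= ¬c ∧ b ∧ ¬c ∨ c ∧ b ∧ ¬c   — absorption
= b ∧ ¬c   — distribution

b ∧ ¬c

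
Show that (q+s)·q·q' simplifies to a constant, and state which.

(q+s)·q·q'
= q·q'
= 0

0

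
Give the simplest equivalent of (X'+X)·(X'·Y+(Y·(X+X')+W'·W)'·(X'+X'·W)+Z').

(X'+X)·(X'·Y+(Y·(X+X')+W'·W)'·(X'+X'·W)+Z')
= (X'+X)·(X'·Y+(Y·(X+X'))'·(X'+X'·W)+Z')   [complement / identity]
= X'·Y+(Y·(X+X'))'·(X'+X'·W)+Z'   [complement / identity]
= X'·Y+Y'·(X'+X'·W)+Z'   [complement / identity]
= X'·Y+Y'·X'+Z'   [absorption]
= X'+Z'   [distribution]

X'+Z'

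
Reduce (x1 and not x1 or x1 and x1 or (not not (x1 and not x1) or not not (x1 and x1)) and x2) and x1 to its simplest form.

x1

(x1 and not x1 or x1 and x1 or (not not (x1 and not x1) or not not (x1 and x1)) and x2) and x1
= (x1 and not x1 or x1 and x1 or (not not (x1 and not x1) or x1 and x1) and x2) and x1
= (x1 and not x1 or x1 and x1 or (x1 and not x1 or x1 and x1) and x2) and x1
= (x1 and not x1 or x1 and x1) and x1
= x1 and x1
= x1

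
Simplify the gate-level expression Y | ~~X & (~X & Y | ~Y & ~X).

Y | ~~X & (~X & Y | ~Y & ~X)
= Y | X & (~X & Y | ~Y & ~X)   [double negation]
= Y | X & ~X   [distribution]
= Y   [complement / identity]

Y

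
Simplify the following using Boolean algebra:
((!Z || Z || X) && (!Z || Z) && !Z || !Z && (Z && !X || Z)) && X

((!Z || Z || X) && (!Z || Z) && !Z || !Z && (Z && !X || Z)) && X
= ((!Z || Z) && !Z || !Z && (Z && !X || Z)) && X
= (!Z || !Z && (Z && !X || Z)) && X
= (!Z || !Z && Z) && X
= !Z && X

!Z && X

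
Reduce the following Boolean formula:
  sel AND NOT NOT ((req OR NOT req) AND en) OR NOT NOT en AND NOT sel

sel AND NOT NOT ((req OR NOT req) AND en) OR NOT NOT en AND NOT sel
= sel AND NOT NOT en OR NOT NOT en AND NOT sel   (complement / identity)
= NOT NOT en   (distribution)
= en   (double negation)

en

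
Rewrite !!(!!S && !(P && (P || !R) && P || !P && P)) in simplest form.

!!(!!S && !(P && (P || !R) && P || !P && P))
= !!(!!S && !(P && P || !P && P))   (absorption)
= !!(S && !(P && P || !P && P))   (double negation)
= !!(S && !P)   (distribution)
= S && !P   (double negation)

S && !P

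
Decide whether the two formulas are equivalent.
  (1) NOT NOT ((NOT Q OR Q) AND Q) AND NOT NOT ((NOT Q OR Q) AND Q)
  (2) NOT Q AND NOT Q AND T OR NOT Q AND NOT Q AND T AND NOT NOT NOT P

No

E1: NOT NOT ((NOT Q OR Q) AND Q) AND NOT NOT ((NOT Q OR Q) AND Q)
    = NOT NOT ((NOT Q OR Q) AND Q)
    = (NOT Q OR Q) AND Q
    = Q
E2: NOT Q AND NOT Q AND T OR NOT Q AND NOT Q AND T AND NOT NOT NOT P
    = NOT Q AND NOT Q AND T OR NOT Q AND NOT Q AND T AND NOT P
    = NOT Q AND NOT Q AND T
    = NOT Q AND T
These differ: at P=0, Q=1, T=1, E1 = 1 but E2 = 0.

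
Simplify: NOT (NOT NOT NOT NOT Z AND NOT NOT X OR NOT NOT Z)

NOT Z

NOT (NOT NOT NOT NOT Z AND NOT NOT X OR NOT NOT Z)
= NOT (NOT NOT NOT NOT Z AND X OR NOT NOT Z)
= NOT (NOT NOT Z AND X OR NOT NOT Z)
= NOT NOT NOT Z
= NOT Z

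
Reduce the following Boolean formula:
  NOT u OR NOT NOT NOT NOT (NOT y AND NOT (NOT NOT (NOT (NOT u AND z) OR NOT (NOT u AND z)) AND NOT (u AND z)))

NOT u OR NOT y AND z

NOT u OR NOT NOT NOT NOT (NOT y AND NOT (NOT NOT (NOT (NOT u AND z) OR NOT (NOT u AND z)) AND NOT (u AND z)))
= NOT u OR NOT NOT NOT NOT (NOT y AND NOT (NOT NOT NOT (NOT u AND z) AND NOT (u AND z)))   [idempotence]
= NOT u OR NOT NOT NOT NOT (NOT y AND NOT (NOT (NOT u AND z) AND NOT (u AND z)))   [double negation]
= NOT u OR NOT NOT NOT NOT (NOT y AND (NOT u AND z OR u AND z))   [De Morgan]
= NOT u OR NOT NOT (NOT y AND (NOT u AND z OR u AND z))   [double negation]
= NOT u OR NOT y AND (NOT u AND z OR u AND z)   [double negation]
= NOT u OR NOT y AND z   [distribution]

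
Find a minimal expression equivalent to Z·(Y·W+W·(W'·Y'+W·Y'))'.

Z·W'

Z·(Y·W+W·(W'·Y'+W·Y'))'
= Z·(Y·W+W·Y')'   [distribution]
= Z·W'   [distribution]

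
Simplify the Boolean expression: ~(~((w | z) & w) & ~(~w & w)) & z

~(~((w | z) & w) & ~(~w & w)) & z
= ((w | z) & w | ~w & w) & z
= (w | z) & w & z
= w & z

w & z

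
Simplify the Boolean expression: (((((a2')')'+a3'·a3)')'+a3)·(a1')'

(a2'+a3)·a1

(((((a2')')'+a3'·a3)')'+a3)·(a1')'
= (((a2'+a3'·a3)')'+a3)·(a1')'   — double negation
= (((a2')')'+a3)·(a1')'   — complement / identity
= (a2'+a3)·(a1')'   — double negation
= (a2'+a3)·a1   — double negation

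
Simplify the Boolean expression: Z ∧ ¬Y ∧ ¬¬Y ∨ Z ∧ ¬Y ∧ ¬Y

Z ∧ ¬Y

Z ∧ ¬Y ∧ ¬¬Y ∨ Z ∧ ¬Y ∧ ¬Y
= (¬¬Y ∨ ¬Y) ∧ Z ∧ ¬Y   [distribution]
= (Y ∨ ¬Y) ∧ Z ∧ ¬Y   [double negation]
= Z ∧ ¬Y   [complement / identity]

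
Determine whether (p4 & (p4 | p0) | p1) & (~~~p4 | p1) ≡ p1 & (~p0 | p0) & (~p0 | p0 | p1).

E1: (p4 & (p4 | p0) | p1) & (~~~p4 | p1)
    = (p4 & (p4 | p0) | p1) & (~p4 | p1)
    = p4 & (p4 | p0) & ~p4 | p1
    = p4 & ~p4 | p1
    = p1
E2: p1 & (~p0 | p0) & (~p0 | p0 | p1)
    = p1 & (~p0 | p0)
    = p1
Both reduce to p1, so they are equivalent.

Yes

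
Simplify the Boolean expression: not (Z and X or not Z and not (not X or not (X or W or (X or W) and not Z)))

not (Z and X or not Z and not (not X or not (X or W or (X or W) and not Z)))
= not (Z and X or not Z and not (not X or not (X or W)))   (absorption)
= not (Z and X or not Z and X and (X or W))   (De Morgan)
= not (Z and X or not Z and X)   (absorption)
= not X   (distribution)

not X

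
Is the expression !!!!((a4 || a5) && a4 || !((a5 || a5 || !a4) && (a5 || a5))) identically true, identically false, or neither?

!!!!((a4 || a5) && a4 || !((a5 || a5 || !a4) && (a5 || a5)))
= !!!!((a4 || a5) && a4 || !(a5 || a5))   (absorption)
= !!((a4 || a5) && a4 || !(a5 || a5))   (double negation)
= !!((a4 || a5) && a4 || !a5)   (idempotence)
= (a4 || a5) && a4 || !a5   (double negation)
= a4 || !a5   (absorption)
This depends on a4, a5, so it is not a constant.

neither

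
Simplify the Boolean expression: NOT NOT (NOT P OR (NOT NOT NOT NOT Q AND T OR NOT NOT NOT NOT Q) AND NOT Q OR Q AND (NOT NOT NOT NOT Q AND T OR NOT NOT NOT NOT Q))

NOT P OR Q

NOT NOT (NOT P OR (NOT NOT NOT NOT Q AND T OR NOT NOT NOT NOT Q) AND NOT Q OR Q AND (NOT NOT NOT NOT Q AND T OR NOT NOT NOT NOT Q))
= NOT NOT (NOT P OR NOT NOT NOT NOT Q AND T OR NOT NOT NOT NOT Q)   — distribution
= NOT NOT (NOT P OR NOT NOT NOT NOT Q)   — absorption
= NOT NOT (NOT P OR NOT NOT Q)   — double negation
= NOT P OR NOT NOT Q   — double negation
= NOT P OR Q   — double negation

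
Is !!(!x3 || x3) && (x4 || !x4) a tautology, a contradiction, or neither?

!!(!x3 || x3) && (x4 || !x4)
= !!(!x3 || x3)   — complement / identity
= !x3 || x3   — double negation
= true   — complement

tautology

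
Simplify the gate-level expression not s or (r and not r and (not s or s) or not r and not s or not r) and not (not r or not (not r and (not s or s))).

not s

not s or (r and not r and (not s or s) or not r and not s or not r) and not (not r or not (not r and (not s or s)))
= not s or (r and not r and (not s or s) or not r) and not (not r or not (not r and (not s or s)))
= not s or (r and not r and (not s or s) or not r) and r and not r and (not s or s)
= not s or r and not r and (not s or s)
= not s or r and not r
= not s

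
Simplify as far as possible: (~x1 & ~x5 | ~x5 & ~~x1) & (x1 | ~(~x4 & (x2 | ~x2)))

(~x1 & ~x5 | ~x5 & ~~x1) & (x1 | ~(~x4 & (x2 | ~x2)))
= (~x1 & ~x5 | ~x5 & ~~x1) & (x1 | ~~x4)   — complement / identity
= (~x1 & ~x5 | ~x5 & x1) & (x1 | ~~x4)   — double negation
= (~x1 & ~x5 | ~x5 & x1) & (x1 | x4)   — double negation
= ~x5 & (x1 | x4)   — distribution

~x5 & (x1 | x4)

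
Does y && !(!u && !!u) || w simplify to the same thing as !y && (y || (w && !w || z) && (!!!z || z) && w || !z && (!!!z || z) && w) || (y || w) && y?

E1: y && !(!u && !!u) || w
    = y && (u || !u) || w   — De Morgan
    = y || w   — complement / identity
E2: !y && (y || (w && !w || z) && (!!!z || z) && w || !z && (!!!z || z) && w) || (y || w) && y
    = !y && (y || z && (!!!z || z) && w || !z && (!!!z || z) && w) || (y || w) && y   — complement / identity
    = !y && (y || (!!!z || z) && w) || (y || w) && y   — distribution
    = !y && (y || (!z || z) && w) || (y || w) && y   — double negation
    = !y && (y || w) || (y || w) && y   — complement / identity
    = y || w   — distribution
Both reduce to y || w, so they are equivalent.

Yes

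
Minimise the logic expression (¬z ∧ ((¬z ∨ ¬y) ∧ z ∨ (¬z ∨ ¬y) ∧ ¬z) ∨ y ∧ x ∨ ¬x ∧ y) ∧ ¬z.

(¬z ∧ ((¬z ∨ ¬y) ∧ z ∨ (¬z ∨ ¬y) ∧ ¬z) ∨ y ∧ x ∨ ¬x ∧ y) ∧ ¬z
= (¬z ∧ (¬z ∨ ¬y) ∨ y ∧ x ∨ ¬x ∧ y) ∧ ¬z
= (¬z ∨ y ∧ x ∨ ¬x ∧ y) ∧ ¬z
= (¬z ∨ y) ∧ ¬z
= ¬z

¬z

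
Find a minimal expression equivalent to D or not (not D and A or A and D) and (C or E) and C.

D or not A and C

D or not (not D and A or A and D) and (C or E) and C
= D or not (not D and A or A and D) and C
= D or not A and C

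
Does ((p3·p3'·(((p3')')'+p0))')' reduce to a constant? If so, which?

yes, False

((p3·p3'·(((p3')')'+p0))')'
= ((p3·p3'·(p3'+p0))')'   [double negation]
= ((p3·p3')')'   [absorption]
= p3·p3'   [double negation]
= 0   [complement]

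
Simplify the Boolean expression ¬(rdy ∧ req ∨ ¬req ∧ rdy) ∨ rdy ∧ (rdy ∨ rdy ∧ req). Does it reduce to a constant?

¬(rdy ∧ req ∨ ¬req ∧ rdy) ∨ rdy ∧ (rdy ∨ rdy ∧ req)
= ¬rdy ∨ rdy ∧ (rdy ∨ rdy ∧ req)
= ¬rdy ∨ rdy ∧ rdy
= ¬rdy ∨ rdy
= True

True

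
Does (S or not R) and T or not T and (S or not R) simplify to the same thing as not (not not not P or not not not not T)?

No

E1: (S or not R) and T or not T and (S or not R)
    = S or not R   — distribution
E2: not (not not not P or not not not not T)
    = not (not not not P or not not T)   — double negation
    = not (not P or not not T)   — double negation
    = P and not T   — De Morgan
These differ: at P=0, R=0, S=1, T=1, E1 = 1 but E2 = 0.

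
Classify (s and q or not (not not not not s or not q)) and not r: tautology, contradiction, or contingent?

contingent

(s and q or not (not not not not s or not q)) and not r
= (s and q or not not not s and q) and not r   (De Morgan)
= (s and q or not s and q) and not r   (double negation)
= q and not r   (distribution)
This depends on q, r, so it is not a constant.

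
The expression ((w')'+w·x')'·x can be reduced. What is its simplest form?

w'·x

((w')'+w·x')'·x
= (w+w·x')'·x
= w'·x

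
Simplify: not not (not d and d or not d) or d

True

not not (not d and d or not d) or d
= not not not d or d   (complement / identity)
= not d or d   (double negation)
= True   (complement)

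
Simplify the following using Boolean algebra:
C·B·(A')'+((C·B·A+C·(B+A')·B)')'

C·B·(A')'+((C·B·A+C·(B+A')·B)')'
= C·B·(A')'+((C·B·A+C·B)')'   — absorption
= C·B·A+((C·B·A+C·B)')'   — double negation
= C·B·A+C·B·A+C·B   — double negation
= C·B·A+C·B   — absorption
= C·B   — absorption

C·B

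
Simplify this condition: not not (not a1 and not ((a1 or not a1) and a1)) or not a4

not a1 or not a4

not not (not a1 and not ((a1 or not a1) and a1)) or not a4
= not not (not a1 and not a1) or not a4   (complement / identity)
= not (a1 or a1) or not a4   (De Morgan)
= not a1 or not a4   (idempotence)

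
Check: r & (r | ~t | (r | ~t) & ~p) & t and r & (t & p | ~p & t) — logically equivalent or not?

Yes

E1: r & (r | ~t | (r | ~t) & ~p) & t
    = r & (r | ~t) & t   (absorption)
    = r & t   (absorption)
E2: r & (t & p | ~p & t)
    = r & t   (distribution)
Both reduce to r & t, so they are equivalent.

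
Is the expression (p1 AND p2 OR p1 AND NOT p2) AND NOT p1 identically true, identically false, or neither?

(p1 AND p2 OR p1 AND NOT p2) AND NOT p1
= p1 AND NOT p1
= FALSE

identically false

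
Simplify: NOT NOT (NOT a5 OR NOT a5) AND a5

NOT NOT (NOT a5 OR NOT a5) AND a5
= (NOT a5 OR NOT a5) AND a5   (double negation)
= NOT a5 AND a5   (idempotence)
= FALSE   (complement)

FALSE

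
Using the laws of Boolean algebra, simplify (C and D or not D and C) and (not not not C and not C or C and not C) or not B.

(C and D or not D and C) and (not not not C and not C or C and not C) or not B
= (C and D or not D and C) and (not C and not C or C and not C) or not B   — double negation
= C and (not C and not C or C and not C) or not B   — distribution
= C and not C or not B   — distribution
= not B   — complement / identity

not B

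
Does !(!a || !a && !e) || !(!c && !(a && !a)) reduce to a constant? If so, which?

!(!a || !a && !e) || !(!c && !(a && !a))
= !!a || !(!c && !(a && !a))   [absorption]
= a || !(!c && !(a && !a))   [double negation]
= a || c || a && !a   [De Morgan]
= a || c   [complement / identity]
This depends on a, c, so it is not a constant.

no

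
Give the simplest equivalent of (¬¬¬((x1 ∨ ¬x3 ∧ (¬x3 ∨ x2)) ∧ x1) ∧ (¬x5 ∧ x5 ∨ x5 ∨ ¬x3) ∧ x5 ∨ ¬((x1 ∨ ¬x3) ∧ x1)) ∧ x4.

(¬¬¬((x1 ∨ ¬x3 ∧ (¬x3 ∨ x2)) ∧ x1) ∧ (¬x5 ∧ x5 ∨ x5 ∨ ¬x3) ∧ x5 ∨ ¬((x1 ∨ ¬x3) ∧ x1)) ∧ x4
= (¬¬¬((x1 ∨ ¬x3 ∧ (¬x3 ∨ x2)) ∧ x1) ∧ (x5 ∨ ¬x3) ∧ x5 ∨ ¬((x1 ∨ ¬x3) ∧ x1)) ∧ x4   [complement / identity]
= (¬¬¬((x1 ∨ ¬x3 ∧ (¬x3 ∨ x2)) ∧ x1) ∧ x5 ∨ ¬((x1 ∨ ¬x3) ∧ x1)) ∧ x4   [absorption]
= (¬((x1 ∨ ¬x3 ∧ (¬x3 ∨ x2)) ∧ x1) ∧ x5 ∨ ¬((x1 ∨ ¬x3) ∧ x1)) ∧ x4   [double negation]
= (¬((x1 ∨ ¬x3) ∧ x1) ∧ x5 ∨ ¬((x1 ∨ ¬x3) ∧ x1)) ∧ x4   [absorption]
= ¬((x1 ∨ ¬x3) ∧ x1) ∧ x4   [absorption]
= ¬x1 ∧ x4   [absorption]

¬x1 ∧ x4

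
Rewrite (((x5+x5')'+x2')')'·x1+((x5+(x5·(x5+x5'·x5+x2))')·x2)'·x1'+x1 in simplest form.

x2'+x1

(((x5+x5')'+x2')')'·x1+((x5+(x5·(x5+x5'·x5+x2))')·x2)'·x1'+x1
= ((x5+x5')·x2)'·x1+((x5+(x5·(x5+x5'·x5+x2))')·x2)'·x1'+x1
= ((x5+x5')·x2)'·x1+((x5+(x5·(x5+x2))')·x2)'·x1'+x1
= ((x5+x5')·x2)'·x1+((x5+x5')·x2)'·x1'+x1
= ((x5+x5')·x2)'+x1
= x2'+x1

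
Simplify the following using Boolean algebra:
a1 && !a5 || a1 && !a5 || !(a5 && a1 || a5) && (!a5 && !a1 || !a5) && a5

!a5 && a1

a1 && !a5 || a1 && !a5 || !(a5 && a1 || a5) && (!a5 && !a1 || !a5) && a5
= a1 && !a5 || a1 && !a5 || !(a5 && a1 || a5) && !a5 && a5   (absorption)
= a1 && !a5 || !(a5 && a1 || a5) && !a5 && a5   (idempotence)
= a1 && !a5 || !a5 && !a5 && a5   (absorption)
= !a5 && (a1 || !a5 && a5)   (distribution)
= !a5 && a1   (complement / identity)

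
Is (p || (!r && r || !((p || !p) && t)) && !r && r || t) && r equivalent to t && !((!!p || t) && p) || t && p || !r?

E1: (p || (!r && r || !((p || !p) && t)) && !r && r || t) && r
    = (p || (!r && r || !t) && !r && r || t) && r   — complement / identity
    = (p || !r && r || t) && r   — absorption
    = (p || t) && r   — complement / identity
E2: t && !((!!p || t) && p) || t && p || !r
    = t && !((p || t) && p) || t && p || !r   — double negation
    = t && !p || t && p || !r   — absorption
    = t || !r   — distribution
These differ: at p=1, r=0, t=0, E1 = 0 but E2 = 1.

No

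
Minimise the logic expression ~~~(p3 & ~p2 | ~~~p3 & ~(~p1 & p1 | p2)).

p2

~~~(p3 & ~p2 | ~~~p3 & ~(~p1 & p1 | p2))
= ~~~(p3 & ~p2 | ~~~p3 & ~p2)   — complement / identity
= ~~~(p3 & ~p2 | ~p3 & ~p2)   — double negation
= ~(p3 & ~p2 | ~p3 & ~p2)   — double negation
= ~~p2   — distribution
= p2   — double negation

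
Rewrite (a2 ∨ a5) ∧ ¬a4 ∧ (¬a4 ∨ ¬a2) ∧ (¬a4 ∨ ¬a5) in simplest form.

(a2 ∨ a5) ∧ ¬a4

(a2 ∨ a5) ∧ ¬a4 ∧ (¬a4 ∨ ¬a2) ∧ (¬a4 ∨ ¬a5)
= (a2 ∨ a5) ∧ ¬a4 ∧ (¬a4 ∨ ¬a5)   — absorption
= (a2 ∨ a5) ∧ ¬a4   — absorption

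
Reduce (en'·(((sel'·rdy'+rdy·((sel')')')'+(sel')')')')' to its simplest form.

en+sel'

(en'·(((sel'·rdy'+rdy·((sel')')')'+(sel')')')')'
= (en'·(((sel'·rdy'+rdy·sel')'+(sel')')')')'
= (en'·(((sel')'+(sel')')')')'
= en+((sel')'+(sel')')'
= en+sel'·sel'
= en+sel'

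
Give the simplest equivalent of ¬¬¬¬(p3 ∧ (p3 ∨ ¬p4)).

p3

¬¬¬¬(p3 ∧ (p3 ∨ ¬p4))
= ¬¬¬¬p3   [absorption]
= ¬¬p3   [double negation]
= p3   [double negation]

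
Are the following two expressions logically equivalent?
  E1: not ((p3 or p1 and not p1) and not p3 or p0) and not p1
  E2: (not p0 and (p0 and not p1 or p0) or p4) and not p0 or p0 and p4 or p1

No

E1: not ((p3 or p1 and not p1) and not p3 or p0) and not p1
    = not (p3 and not p3 or p0) and not p1   [complement / identity]
    = not p0 and not p1   [complement / identity]
E2: (not p0 and (p0 and not p1 or p0) or p4) and not p0 or p0 and p4 or p1
    = (not p0 and p0 or p4) and not p0 or p0 and p4 or p1   [absorption]
    = p4 and not p0 or p0 and p4 or p1   [complement / identity]
    = p4 or p1   [distribution]
These differ: at p0=1, p1=1, p3=1, p4=1, E1 = 0 but E2 = 1.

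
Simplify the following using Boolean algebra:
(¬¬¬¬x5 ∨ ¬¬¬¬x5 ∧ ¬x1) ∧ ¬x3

x5 ∧ ¬x3

(¬¬¬¬x5 ∨ ¬¬¬¬x5 ∧ ¬x1) ∧ ¬x3
= ¬¬¬¬x5 ∧ ¬x3
= ¬¬x5 ∧ ¬x3
= x5 ∧ ¬x3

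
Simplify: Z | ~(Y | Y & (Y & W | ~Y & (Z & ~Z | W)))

Z | ~(Y | Y & (Y & W | ~Y & (Z & ~Z | W)))
= Z | ~(Y | Y & (Y & W | ~Y & W))   (complement / identity)
= Z | ~(Y | Y & W)   (distribution)
= Z | ~Y   (absorption)

Z | ~Y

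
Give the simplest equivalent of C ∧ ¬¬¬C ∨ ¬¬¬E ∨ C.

¬E ∨ C

C ∧ ¬¬¬C ∨ ¬¬¬E ∨ C
= C ∧ ¬C ∨ ¬¬¬E ∨ C   — double negation
= C ∧ ¬C ∨ ¬E ∨ C   — double negation
= ¬E ∨ C   — complement / identity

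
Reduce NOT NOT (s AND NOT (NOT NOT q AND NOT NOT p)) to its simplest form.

s AND (NOT q OR NOT p)

NOT NOT (s AND NOT (NOT NOT q AND NOT NOT p))
= s AND NOT (NOT NOT q AND NOT NOT p)
= s AND (NOT q OR NOT p)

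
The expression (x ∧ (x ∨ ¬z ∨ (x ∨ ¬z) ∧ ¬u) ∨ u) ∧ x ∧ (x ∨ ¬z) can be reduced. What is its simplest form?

x

(x ∧ (x ∨ ¬z ∨ (x ∨ ¬z) ∧ ¬u) ∨ u) ∧ x ∧ (x ∨ ¬z)
= (x ∧ (x ∨ ¬z) ∨ u) ∧ x ∧ (x ∨ ¬z)
= x ∧ (x ∨ ¬z)
= x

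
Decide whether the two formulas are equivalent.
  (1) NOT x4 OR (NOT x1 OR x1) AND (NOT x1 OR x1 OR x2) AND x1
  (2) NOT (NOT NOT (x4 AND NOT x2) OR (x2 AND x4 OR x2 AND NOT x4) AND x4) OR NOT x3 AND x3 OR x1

Yes

E1: NOT x4 OR (NOT x1 OR x1) AND (NOT x1 OR x1 OR x2) AND x1
    = NOT x4 OR (NOT x1 OR x1) AND x1   — absorption
    = NOT x4 OR x1   — complement / identity
E2: NOT (NOT NOT (x4 AND NOT x2) OR (x2 AND x4 OR x2 AND NOT x4) AND x4) OR NOT x3 AND x3 OR x1
    = NOT (NOT NOT (x4 AND NOT x2) OR x2 AND x4) OR NOT x3 AND x3 OR x1   — distribution
    = NOT (x4 AND NOT x2 OR x2 AND x4) OR NOT x3 AND x3 OR x1   — double negation
    = NOT x4 OR NOT x3 AND x3 OR x1   — distribution
    = NOT x4 OR x1   — complement / identity
Both reduce to NOT x4 OR x1, so they are equivalent.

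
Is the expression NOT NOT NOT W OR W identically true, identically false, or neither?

identically true

NOT NOT NOT W OR W
= NOT W OR W   (double negation)
= TRUE   (complement)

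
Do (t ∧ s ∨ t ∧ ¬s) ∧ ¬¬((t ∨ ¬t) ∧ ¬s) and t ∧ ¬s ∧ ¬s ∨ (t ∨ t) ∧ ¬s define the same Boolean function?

Yes

E1: (t ∧ s ∨ t ∧ ¬s) ∧ ¬¬((t ∨ ¬t) ∧ ¬s)
    = (t ∧ s ∨ t ∧ ¬s) ∧ ¬¬¬s   [complement / identity]
    = (t ∧ s ∨ t ∧ ¬s) ∧ ¬s   [double negation]
    = t ∧ ¬s   [distribution]
E2: t ∧ ¬s ∧ ¬s ∨ (t ∨ t) ∧ ¬s
    = t ∧ ¬s ∧ ¬s ∨ t ∧ ¬s   [idempotence]
    = t ∧ ¬s   [absorption]
Both reduce to t ∧ ¬s, so they are equivalent.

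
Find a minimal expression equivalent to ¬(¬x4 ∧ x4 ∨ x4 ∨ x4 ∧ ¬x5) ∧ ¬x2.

¬x4 ∧ ¬x2

¬(¬x4 ∧ x4 ∨ x4 ∨ x4 ∧ ¬x5) ∧ ¬x2
= ¬(x4 ∨ x4 ∧ ¬x5) ∧ ¬x2   — complement / identity
= ¬x4 ∧ ¬x2   — absorption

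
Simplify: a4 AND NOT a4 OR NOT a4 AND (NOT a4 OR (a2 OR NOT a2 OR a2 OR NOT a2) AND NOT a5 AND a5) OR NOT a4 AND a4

NOT a4

a4 AND NOT a4 OR NOT a4 AND (NOT a4 OR (a2 OR NOT a2 OR a2 OR NOT a2) AND NOT a5 AND a5) OR NOT a4 AND a4
= a4 AND NOT a4 OR NOT a4 AND (NOT a4 OR (a2 OR NOT a2) AND NOT a5 AND a5) OR NOT a4 AND a4
= a4 AND NOT a4 OR NOT a4 AND (NOT a4 OR (a2 OR NOT a2) AND NOT a5 AND a5)
= a4 AND NOT a4 OR NOT a4 AND (NOT a4 OR NOT a5 AND a5)
= a4 AND NOT a4 OR NOT a4 AND NOT a4
= NOT a4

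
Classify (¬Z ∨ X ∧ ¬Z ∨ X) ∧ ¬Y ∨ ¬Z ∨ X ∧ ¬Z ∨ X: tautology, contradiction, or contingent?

contingent

(¬Z ∨ X ∧ ¬Z ∨ X) ∧ ¬Y ∨ ¬Z ∨ X ∧ ¬Z ∨ X
= ¬Z ∨ X ∧ ¬Z ∨ X   [absorption]
= ¬Z ∨ X   [absorption]
This depends on X, Z, so it is not a constant.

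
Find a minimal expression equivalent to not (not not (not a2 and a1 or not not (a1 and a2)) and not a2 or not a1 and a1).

not a1 or a2

not (not not (not a2 and a1 or not not (a1 and a2)) and not a2 or not a1 and a1)
= not (not not (not a2 and a1 or a1 and a2) and not a2 or not a1 and a1)   (double negation)
= not (not not (not a2 and a1 or a1 and a2) and not a2)   (complement / identity)
= not (not not a1 and not a2)   (distribution)
= not a1 or a2   (De Morgan)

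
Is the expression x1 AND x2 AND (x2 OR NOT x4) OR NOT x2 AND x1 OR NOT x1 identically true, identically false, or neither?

identically true

x1 AND x2 AND (x2 OR NOT x4) OR NOT x2 AND x1 OR NOT x1
= x1 AND x2 OR NOT x2 AND x1 OR NOT x1   — absorption
= x1 OR NOT x1   — distribution
= TRUE   — complement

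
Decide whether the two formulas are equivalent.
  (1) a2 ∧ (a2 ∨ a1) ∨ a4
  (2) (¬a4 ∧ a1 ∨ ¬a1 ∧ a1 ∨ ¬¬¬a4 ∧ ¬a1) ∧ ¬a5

E1: a2 ∧ (a2 ∨ a1) ∨ a4
    = a2 ∨ a4   (absorption)
E2: (¬a4 ∧ a1 ∨ ¬a1 ∧ a1 ∨ ¬¬¬a4 ∧ ¬a1) ∧ ¬a5
    = (¬a4 ∧ a1 ∨ ¬¬¬a4 ∧ ¬a1) ∧ ¬a5   (complement / identity)
    = (¬a4 ∧ a1 ∨ ¬a4 ∧ ¬a1) ∧ ¬a5   (double negation)
    = ¬a4 ∧ ¬a5   (distribution)
These differ: at a1=1, a2=1, a4=1, a5=1, E1 = 1 but E2 = 0.

No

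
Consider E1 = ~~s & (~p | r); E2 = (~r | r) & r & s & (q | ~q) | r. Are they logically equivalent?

No

E1: ~~s & (~p | r)
    = s & (~p | r)   — double negation
E2: (~r | r) & r & s & (q | ~q) | r
    = r & s & (q | ~q) | r   — complement / identity
    = r & s | r   — complement / identity
    = r   — absorption
These differ: at p=0, q=0, r=0, s=1, E1 = 1 but E2 = 0.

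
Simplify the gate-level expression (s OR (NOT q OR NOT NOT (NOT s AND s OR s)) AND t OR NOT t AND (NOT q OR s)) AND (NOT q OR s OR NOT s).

NOT q OR s

(s OR (NOT q OR NOT NOT (NOT s AND s OR s)) AND t OR NOT t AND (NOT q OR s)) AND (NOT q OR s OR NOT s)
= (s OR (NOT q OR NOT s AND s OR s) AND t OR NOT t AND (NOT q OR s)) AND (NOT q OR s OR NOT s)   [double negation]
= (s OR (NOT q OR s) AND t OR NOT t AND (NOT q OR s)) AND (NOT q OR s OR NOT s)   [complement / identity]
= (s OR NOT q OR s) AND (NOT q OR s OR NOT s)   [distribution]
= s AND NOT s OR NOT q OR s   [distribution]
= NOT q OR s   [complement / identity]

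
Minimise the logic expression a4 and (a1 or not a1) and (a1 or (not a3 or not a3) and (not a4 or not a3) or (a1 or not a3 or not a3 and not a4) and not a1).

a4 and (a1 or not a1) and (a1 or (not a3 or not a3) and (not a4 or not a3) or (a1 or not a3 or not a3 and not a4) and not a1)
= a4 and (a1 or not a1) and (a1 or not a3 or not a3 and not a4 or (a1 or not a3 or not a3 and not a4) and not a1)
= a4 and (a1 or not a1) and (a1 or not a3 or not a3 and not a4)
= a4 and (a1 or not a3 or not a3 and not a4)
= a4 and (a1 or not a3)

a4 and (a1 or not a3)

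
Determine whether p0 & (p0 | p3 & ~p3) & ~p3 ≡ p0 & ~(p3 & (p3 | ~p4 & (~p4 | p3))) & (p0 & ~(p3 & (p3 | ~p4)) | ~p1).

Yes

E1: p0 & (p0 | p3 & ~p3) & ~p3
    = p0 & p0 & ~p3   — complement / identity
    = p0 & ~p3   — idempotence
E2: p0 & ~(p3 & (p3 | ~p4 & (~p4 | p3))) & (p0 & ~(p3 & (p3 | ~p4)) | ~p1)
    = p0 & ~(p3 & (p3 | ~p4)) & (p0 & ~(p3 & (p3 | ~p4)) | ~p1)   — absorption
    = p0 & ~(p3 & (p3 | ~p4))   — absorption
    = p0 & ~p3   — absorption
Both reduce to p0 & ~p3, so they are equivalent.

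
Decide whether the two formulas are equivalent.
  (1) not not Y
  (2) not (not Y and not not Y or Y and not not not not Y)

No

E1: not not Y
    = Y
E2: not (not Y and not not Y or Y and not not not not Y)
    = not (not Y and not not Y or Y and not not Y)
    = not not not Y
    = not Y
These differ: at Y=0, E1 = 0 but E2 = 1.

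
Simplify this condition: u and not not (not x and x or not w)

u and not not (not x and x or not w)
= u and not not not w   (complement / identity)
= u and not w   (double negation)

u and not w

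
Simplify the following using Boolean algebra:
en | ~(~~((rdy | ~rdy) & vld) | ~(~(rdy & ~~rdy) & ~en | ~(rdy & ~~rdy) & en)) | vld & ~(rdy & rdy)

en | ~(~~((rdy | ~rdy) & vld) | ~(~(rdy & ~~rdy) & ~en | ~(rdy & ~~rdy) & en)) | vld & ~(rdy & rdy)
= en | ~(~~((rdy | ~rdy) & vld) | ~~(rdy & ~~rdy)) | vld & ~(rdy & rdy)   [distribution]
= en | ~(~~vld | ~~(rdy & ~~rdy)) | vld & ~(rdy & rdy)   [complement / identity]
= en | ~vld & ~(rdy & ~~rdy) | vld & ~(rdy & rdy)   [De Morgan]
= en | ~vld & ~(rdy & rdy) | vld & ~(rdy & rdy)   [double negation]
= en | ~(rdy & rdy)   [distribution]
= en | ~rdy   [idempotence]

en | ~rdy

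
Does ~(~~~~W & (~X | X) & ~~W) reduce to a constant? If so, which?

~(~~~~W & (~X | X) & ~~W)
= ~(~~~~W & ~~W)   (complement / identity)
= ~(~~W & ~~W)   (double negation)
= ~W | ~W   (De Morgan)
= ~W   (idempotence)
This depends on W, so it is not a constant.

no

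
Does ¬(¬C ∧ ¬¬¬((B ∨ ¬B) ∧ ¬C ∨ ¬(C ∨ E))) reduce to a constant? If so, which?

yes, True

¬(¬C ∧ ¬¬¬((B ∨ ¬B) ∧ ¬C ∨ ¬(C ∨ E)))
= ¬(¬C ∧ ¬¬¬(¬C ∨ ¬(C ∨ E)))
= C ∨ ¬¬(¬C ∨ ¬(C ∨ E))
= C ∨ ¬(C ∧ (C ∨ E))
= C ∨ ¬C
= True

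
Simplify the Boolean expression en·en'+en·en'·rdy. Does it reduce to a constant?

0

en·en'+en·en'·rdy
= en·en'   — absorption
= 0   — complement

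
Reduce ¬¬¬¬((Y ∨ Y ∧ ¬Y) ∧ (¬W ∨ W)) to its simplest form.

Y

¬¬¬¬((Y ∨ Y ∧ ¬Y) ∧ (¬W ∨ W))
= ¬¬¬¬(Y ∨ Y ∧ ¬Y)   — complement / identity
= ¬¬(Y ∨ Y ∧ ¬Y)   — double negation
= Y ∨ Y ∧ ¬Y   — double negation
= Y   — complement / identity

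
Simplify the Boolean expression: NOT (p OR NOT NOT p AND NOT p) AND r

NOT p AND r

NOT (p OR NOT NOT p AND NOT p) AND r
= NOT (p OR p AND NOT p) AND r   — double negation
= NOT p AND r   — complement / identity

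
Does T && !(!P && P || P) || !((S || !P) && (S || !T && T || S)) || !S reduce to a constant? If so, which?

T && !(!P && P || P) || !((S || !P) && (S || !T && T || S)) || !S
= T && !(!P && P || P) || !((S || !P) && (S || S)) || !S
= T && !(!P && P || P) || !((S || !P) && S) || !S
= T && !P || !((S || !P) && S) || !S
= T && !P || !S || !S
= T && !P || !S
This depends on P, S, T, so it is not a constant.

no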